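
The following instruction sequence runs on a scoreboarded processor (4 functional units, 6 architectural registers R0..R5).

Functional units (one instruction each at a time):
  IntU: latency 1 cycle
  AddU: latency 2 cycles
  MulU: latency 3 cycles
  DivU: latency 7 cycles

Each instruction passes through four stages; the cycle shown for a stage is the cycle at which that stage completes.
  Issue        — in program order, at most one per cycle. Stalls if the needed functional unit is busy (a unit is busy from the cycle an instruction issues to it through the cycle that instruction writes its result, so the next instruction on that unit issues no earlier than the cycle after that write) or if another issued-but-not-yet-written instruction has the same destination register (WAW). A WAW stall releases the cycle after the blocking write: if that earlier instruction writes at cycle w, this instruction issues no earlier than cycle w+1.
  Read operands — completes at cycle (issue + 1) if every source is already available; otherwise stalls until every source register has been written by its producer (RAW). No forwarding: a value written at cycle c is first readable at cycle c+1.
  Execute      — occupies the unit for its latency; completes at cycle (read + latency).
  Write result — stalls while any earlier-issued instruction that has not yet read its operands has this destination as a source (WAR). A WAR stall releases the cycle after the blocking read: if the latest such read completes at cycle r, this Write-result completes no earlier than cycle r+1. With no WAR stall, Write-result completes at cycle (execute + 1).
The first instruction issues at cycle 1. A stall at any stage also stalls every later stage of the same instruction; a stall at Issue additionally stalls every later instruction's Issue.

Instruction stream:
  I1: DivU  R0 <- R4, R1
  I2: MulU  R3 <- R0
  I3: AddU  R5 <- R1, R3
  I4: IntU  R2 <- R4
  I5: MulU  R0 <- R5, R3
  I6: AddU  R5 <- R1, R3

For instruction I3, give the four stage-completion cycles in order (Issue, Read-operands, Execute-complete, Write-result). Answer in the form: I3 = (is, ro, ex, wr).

I3 = (3, 16, 18, 19)

  I1 | 1 | 2 | 9 | 10
  I2 | 2 | 11 | 14 | 15   RAW R0: wait I1 write@10
  I3 | 3 | 16 | 18 | 19   RAW R3: wait I2 write@15
  I4 | 4 | 5 | 6 | 7
  I5 | 16 | 20 | 23 | 24   struct: MulU busy until I2 writes@15 · RAW R5: wait I3 write@19
  I6 | 20 | 21 | 23 | 24   struct: AddU busy until I3 writes@19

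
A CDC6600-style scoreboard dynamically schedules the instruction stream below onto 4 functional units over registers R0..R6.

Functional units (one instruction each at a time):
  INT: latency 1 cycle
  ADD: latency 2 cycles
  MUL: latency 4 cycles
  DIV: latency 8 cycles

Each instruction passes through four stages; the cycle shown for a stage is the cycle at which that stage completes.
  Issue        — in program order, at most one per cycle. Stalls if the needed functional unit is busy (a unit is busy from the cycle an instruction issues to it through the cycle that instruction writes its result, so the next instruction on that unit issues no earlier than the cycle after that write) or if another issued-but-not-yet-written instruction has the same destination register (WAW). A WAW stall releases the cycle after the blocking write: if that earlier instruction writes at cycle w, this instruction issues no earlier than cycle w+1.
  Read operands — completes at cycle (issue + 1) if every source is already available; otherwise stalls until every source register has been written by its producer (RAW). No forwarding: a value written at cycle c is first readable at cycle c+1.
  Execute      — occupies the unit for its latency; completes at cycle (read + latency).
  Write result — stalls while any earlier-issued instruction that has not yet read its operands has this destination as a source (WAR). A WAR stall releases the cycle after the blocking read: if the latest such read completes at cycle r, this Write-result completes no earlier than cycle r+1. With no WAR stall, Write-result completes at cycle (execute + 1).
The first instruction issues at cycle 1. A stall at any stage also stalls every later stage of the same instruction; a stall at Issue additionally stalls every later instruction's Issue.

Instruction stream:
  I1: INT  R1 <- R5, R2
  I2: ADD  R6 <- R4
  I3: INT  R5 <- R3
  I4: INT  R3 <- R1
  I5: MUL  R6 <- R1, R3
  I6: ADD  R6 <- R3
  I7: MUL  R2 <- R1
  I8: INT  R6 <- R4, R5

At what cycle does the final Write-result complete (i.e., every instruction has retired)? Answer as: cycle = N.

t=1  issue I1 (INT)
t=2  I1 read-ops; issue I2 (ADD)
t=3  I1 finished on INT; I2 read-ops
t=4  I1→R1
t=5  I2 finished on ADD; issue I3 (INT)
t=6  I2→R6; I3 read-ops
t=7  I3 finished on INT
t=8  I3→R5
t=9  issue I4 (INT)
t=10  I4 read-ops; issue I5 (MUL)
t=11  I4 finished on INT
t=12  I4→R3
t=13  I5 read-ops
t=17  I5 finished on MUL
t=18  I5→R6
t=19  issue I6 (ADD)
t=20  I6 read-ops; issue I7 (MUL)
t=21  I7 read-ops
t=22  I6 finished on ADD
t=23  I6→R6
t=24  issue I8 (INT)
t=25  I7 finished on MUL; I8 read-ops
t=26  I7→R2; I8 finished on INT
t=27  I8→R6

cycle = 27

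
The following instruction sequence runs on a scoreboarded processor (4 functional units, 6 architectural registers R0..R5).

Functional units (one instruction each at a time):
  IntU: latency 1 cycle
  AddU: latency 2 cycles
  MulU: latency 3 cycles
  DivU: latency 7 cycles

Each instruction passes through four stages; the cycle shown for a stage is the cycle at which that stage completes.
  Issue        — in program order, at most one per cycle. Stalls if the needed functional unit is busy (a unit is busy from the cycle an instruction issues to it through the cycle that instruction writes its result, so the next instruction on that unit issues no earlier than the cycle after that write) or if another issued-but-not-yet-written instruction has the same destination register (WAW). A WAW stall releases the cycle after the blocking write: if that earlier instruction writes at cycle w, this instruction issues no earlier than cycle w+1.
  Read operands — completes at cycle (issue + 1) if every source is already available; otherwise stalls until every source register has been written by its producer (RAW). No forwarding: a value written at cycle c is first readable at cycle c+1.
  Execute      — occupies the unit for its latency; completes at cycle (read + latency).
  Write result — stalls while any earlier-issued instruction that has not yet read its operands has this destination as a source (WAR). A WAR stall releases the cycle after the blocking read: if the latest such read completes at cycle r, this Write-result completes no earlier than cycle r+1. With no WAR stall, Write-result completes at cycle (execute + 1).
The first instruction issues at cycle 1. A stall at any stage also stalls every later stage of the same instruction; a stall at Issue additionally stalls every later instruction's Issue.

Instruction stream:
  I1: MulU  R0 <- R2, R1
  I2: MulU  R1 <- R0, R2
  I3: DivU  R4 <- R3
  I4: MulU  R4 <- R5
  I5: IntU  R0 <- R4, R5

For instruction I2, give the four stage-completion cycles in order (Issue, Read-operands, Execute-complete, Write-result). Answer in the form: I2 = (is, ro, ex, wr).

t=1  I1→MulU
t=2  I1 RO
t=5  I1 EX
t=6  I1 WR R0
t=7  I2→MulU
t=8  I2 RO; I3→DivU
t=9  I3 RO
t=11  I2 EX
t=12  I2 WR R1
t=16  I3 EX
t=17  I3 WR R4
t=18  I4→MulU
t=19  I4 RO; I5→IntU
t=22  I4 EX
t=23  I4 WR R4
t=24  I5 RO
t=25  I5 EX
t=26  I5 WR R0

I2 = (7, 8, 11, 12)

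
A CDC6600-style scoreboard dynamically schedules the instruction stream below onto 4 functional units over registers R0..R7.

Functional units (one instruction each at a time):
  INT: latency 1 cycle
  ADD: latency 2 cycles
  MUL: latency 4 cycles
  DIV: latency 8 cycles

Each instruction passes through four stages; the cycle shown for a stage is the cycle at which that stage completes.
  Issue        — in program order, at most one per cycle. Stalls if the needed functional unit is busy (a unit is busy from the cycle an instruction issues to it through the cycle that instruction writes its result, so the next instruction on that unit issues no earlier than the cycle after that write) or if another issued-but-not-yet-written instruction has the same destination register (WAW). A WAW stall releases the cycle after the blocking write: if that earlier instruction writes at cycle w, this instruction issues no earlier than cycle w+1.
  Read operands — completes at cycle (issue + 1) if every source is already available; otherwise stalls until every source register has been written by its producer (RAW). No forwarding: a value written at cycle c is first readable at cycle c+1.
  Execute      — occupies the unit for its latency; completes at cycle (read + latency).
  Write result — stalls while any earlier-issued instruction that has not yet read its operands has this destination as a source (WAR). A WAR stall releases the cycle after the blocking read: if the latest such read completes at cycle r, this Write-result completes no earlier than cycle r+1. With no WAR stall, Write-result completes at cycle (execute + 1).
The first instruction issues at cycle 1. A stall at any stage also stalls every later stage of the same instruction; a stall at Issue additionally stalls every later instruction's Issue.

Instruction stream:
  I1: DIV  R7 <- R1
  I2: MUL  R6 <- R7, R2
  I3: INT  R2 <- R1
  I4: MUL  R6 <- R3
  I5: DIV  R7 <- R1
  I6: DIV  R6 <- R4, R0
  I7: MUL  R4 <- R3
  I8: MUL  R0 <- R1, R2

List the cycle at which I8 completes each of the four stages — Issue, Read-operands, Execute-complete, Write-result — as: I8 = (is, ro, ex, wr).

I8 = (38, 39, 43, 44)

  I1 | 1 | 2 | 10 | 11
  I2 | 2 | 12 | 16 | 17   RAW R7: wait I1 write@11
  I3 | 3 | 4 | 5 | 13   WAR R2: wait I2 read@12
  I4 | 18 | 19 | 23 | 24   struct: MUL busy until I2 writes@17
  I5 | 19 | 20 | 28 | 29
  I6 | 30 | 31 | 39 | 40   struct: DIV busy until I5 writes@29
  I7 | 31 | 32 | 36 | 37
  I8 | 38 | 39 | 43 | 44   struct: MUL busy until I7 writes@37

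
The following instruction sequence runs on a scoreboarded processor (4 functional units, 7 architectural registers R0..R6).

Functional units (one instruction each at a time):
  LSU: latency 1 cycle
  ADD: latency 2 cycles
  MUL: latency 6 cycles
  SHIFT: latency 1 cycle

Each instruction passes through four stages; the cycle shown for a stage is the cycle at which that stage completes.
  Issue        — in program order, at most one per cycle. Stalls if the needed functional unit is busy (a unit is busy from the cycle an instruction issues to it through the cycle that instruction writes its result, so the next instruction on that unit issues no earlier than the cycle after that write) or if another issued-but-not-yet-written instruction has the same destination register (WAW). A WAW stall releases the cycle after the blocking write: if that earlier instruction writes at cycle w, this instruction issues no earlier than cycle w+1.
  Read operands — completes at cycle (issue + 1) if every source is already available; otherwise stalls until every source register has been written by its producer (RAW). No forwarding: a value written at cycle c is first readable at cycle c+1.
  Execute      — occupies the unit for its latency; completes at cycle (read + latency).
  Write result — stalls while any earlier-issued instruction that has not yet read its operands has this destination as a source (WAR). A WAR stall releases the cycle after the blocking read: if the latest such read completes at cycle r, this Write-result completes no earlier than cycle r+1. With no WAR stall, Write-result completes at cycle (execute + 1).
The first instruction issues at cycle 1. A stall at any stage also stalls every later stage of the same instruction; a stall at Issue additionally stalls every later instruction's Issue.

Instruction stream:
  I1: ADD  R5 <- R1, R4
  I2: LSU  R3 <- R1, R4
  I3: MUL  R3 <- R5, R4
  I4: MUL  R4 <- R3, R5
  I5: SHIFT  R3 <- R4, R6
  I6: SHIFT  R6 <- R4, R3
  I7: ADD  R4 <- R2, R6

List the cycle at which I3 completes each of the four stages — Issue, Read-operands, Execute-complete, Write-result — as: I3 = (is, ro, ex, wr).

cycle 1: I1→ADD
cycle 2: I1 RO, I2→LSU
cycle 3: I2 RO
cycle 4: I1 EX, I2 EX
cycle 5: I1 WR R5, I2 WR R3
cycle 6: I3→MUL
cycle 7: I3 RO
cycle 13: I3 EX
cycle 14: I3 WR R3
cycle 15: I4→MUL
cycle 16: I4 RO, I5→SHIFT
cycle 22: I4 EX
cycle 23: I4 WR R4
cycle 24: I5 RO
cycle 25: I5 EX
cycle 26: I5 WR R3
cycle 27: I6→SHIFT
cycle 28: I6 RO, I7→ADD
cycle 29: I6 EX
cycle 30: I6 WR R6
cycle 31: I7 RO
cycle 33: I7 EX
cycle 34: I7 WR R4

I3 = (6, 7, 13, 14)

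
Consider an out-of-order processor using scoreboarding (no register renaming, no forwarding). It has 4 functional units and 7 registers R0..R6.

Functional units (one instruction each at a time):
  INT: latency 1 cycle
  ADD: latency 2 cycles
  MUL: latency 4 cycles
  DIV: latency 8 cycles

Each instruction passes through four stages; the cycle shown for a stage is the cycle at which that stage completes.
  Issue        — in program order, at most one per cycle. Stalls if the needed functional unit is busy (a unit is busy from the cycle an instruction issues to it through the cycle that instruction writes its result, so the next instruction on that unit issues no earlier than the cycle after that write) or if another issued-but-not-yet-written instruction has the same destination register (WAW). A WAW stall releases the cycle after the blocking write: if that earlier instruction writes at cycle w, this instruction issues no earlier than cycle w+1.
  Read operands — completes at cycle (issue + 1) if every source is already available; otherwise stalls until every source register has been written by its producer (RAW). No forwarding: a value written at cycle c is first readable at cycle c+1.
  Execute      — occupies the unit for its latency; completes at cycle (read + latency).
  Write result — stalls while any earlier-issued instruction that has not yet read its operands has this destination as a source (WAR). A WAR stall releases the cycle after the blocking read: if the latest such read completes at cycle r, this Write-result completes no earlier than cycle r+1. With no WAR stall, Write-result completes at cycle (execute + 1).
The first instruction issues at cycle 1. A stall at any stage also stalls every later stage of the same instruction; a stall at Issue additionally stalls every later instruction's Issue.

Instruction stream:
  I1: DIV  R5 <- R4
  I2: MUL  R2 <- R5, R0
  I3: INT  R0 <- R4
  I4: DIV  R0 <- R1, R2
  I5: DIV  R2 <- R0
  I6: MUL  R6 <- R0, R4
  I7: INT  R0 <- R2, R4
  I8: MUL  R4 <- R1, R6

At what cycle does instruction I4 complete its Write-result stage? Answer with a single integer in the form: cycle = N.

cycle = 27

I1 -> (1, 2, 10, 11)
I2 -> (2, 12, 16, 17)  // RAW R5: wait I1 write@11
I3 -> (3, 4, 5, 13)  // WAR R0: wait I2 read@12
I4 -> (14, 18, 26, 27)  // WAW R0: wait I3 write@13, RAW R2: wait I2 write@17
I5 -> (28, 29, 37, 38)  // struct: DIV busy until I4 writes@27
I6 -> (29, 30, 34, 35)
I7 -> (30, 39, 40, 41)  // RAW R2: wait I5 write@38
I8 -> (36, 37, 41, 42)  // struct: MUL busy until I6 writes@35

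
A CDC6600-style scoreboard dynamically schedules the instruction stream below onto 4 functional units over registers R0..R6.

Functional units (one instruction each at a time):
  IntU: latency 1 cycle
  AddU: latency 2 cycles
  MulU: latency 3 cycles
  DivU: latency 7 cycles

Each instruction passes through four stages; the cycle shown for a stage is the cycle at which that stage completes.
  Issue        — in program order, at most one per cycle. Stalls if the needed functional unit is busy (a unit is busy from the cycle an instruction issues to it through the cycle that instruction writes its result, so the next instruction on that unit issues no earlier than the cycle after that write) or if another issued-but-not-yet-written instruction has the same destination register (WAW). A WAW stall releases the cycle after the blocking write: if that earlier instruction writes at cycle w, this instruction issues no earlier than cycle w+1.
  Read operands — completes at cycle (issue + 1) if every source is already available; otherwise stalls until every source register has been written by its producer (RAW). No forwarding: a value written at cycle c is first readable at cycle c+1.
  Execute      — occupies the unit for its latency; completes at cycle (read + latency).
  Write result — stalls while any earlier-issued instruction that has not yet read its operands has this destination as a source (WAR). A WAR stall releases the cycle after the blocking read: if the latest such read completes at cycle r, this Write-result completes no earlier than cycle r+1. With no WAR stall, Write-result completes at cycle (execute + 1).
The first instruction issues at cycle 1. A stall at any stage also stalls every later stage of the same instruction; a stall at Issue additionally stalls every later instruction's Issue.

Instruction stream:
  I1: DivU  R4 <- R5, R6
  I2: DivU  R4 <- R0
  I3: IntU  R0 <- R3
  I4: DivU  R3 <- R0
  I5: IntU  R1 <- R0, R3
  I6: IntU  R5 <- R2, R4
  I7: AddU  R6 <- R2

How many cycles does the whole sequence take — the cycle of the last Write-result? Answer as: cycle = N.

cycle = 39

t=1  I1 dispatched to DivU
t=2  I1 operands ready
t=9  I1 complete
t=10  R4←I1
t=11  I2 dispatched to DivU
t=12  I2 operands ready; I3 dispatched to IntU
t=13  I3 operands ready
t=14  I3 complete
t=15  R0←I3
t=19  I2 complete
t=20  R4←I2
t=21  I4 dispatched to DivU
t=22  I4 operands ready; I5 dispatched to IntU
t=29  I4 complete
t=30  R3←I4
t=31  I5 operands ready
t=32  I5 complete
t=33  R1←I5
t=34  I6 dispatched to IntU
t=35  I6 operands ready; I7 dispatched to AddU
t=36  I6 complete; I7 operands ready
t=37  R5←I6
t=38  I7 complete
t=39  R6←I7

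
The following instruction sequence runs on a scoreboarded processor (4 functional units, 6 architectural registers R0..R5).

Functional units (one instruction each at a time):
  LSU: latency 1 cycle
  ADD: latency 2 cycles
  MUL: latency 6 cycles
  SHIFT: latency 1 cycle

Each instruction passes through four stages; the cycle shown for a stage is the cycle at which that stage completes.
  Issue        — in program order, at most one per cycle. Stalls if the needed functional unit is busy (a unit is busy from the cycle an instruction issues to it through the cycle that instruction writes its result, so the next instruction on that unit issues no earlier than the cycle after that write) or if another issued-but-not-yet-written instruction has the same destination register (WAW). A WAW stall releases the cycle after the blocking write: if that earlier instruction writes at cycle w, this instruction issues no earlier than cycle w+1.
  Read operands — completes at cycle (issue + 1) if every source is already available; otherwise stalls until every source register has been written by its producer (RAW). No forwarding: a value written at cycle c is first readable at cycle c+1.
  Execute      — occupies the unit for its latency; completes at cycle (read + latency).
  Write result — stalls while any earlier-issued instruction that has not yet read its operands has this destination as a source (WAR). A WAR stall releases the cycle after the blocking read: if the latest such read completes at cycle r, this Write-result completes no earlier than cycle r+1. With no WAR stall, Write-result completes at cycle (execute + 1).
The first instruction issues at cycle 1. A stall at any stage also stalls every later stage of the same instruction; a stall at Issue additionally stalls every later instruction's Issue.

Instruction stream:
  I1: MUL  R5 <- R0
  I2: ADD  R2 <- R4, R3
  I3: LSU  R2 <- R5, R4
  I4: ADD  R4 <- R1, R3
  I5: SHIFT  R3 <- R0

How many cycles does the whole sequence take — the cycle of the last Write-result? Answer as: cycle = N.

cycle = 12

I1  is:1  ro:2  ex:8  wr:9
I2  is:2  ro:3  ex:5  wr:6
I3  is:7  ro:10  ex:11  wr:12  — WAW R2: wait I2 write@6, RAW R5: wait I1 write@9
I4  is:8  ro:9  ex:11  wr:12
I5  is:9  ro:10  ex:11  wr:12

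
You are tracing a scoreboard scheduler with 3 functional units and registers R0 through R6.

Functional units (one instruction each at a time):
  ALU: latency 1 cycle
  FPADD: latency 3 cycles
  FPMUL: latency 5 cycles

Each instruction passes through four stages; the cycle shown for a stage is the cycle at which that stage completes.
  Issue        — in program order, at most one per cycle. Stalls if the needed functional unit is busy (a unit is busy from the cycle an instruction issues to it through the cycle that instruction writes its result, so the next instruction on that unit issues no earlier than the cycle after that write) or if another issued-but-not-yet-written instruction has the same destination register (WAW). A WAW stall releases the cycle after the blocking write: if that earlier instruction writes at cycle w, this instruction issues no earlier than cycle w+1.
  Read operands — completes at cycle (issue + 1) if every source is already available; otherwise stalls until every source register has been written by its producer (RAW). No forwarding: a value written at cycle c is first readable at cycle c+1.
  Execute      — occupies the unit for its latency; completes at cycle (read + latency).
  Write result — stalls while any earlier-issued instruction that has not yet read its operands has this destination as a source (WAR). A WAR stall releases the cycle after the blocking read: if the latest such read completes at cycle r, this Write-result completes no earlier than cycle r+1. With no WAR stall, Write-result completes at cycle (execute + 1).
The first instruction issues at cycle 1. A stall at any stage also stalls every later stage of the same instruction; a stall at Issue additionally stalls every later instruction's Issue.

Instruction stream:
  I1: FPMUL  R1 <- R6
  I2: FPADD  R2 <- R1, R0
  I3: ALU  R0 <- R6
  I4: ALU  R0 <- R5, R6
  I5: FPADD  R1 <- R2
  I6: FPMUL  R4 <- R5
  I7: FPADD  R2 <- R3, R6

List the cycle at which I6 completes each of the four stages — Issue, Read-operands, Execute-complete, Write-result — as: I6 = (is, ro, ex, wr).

I6 = (15, 16, 21, 22)

t=1  I1→FPMUL
t=2  I1 RO, I2→FPADD
t=3  I3→ALU
t=4  I3 RO
t=5  I3 EX
t=7  I1 EX
t=8  I1 WR R1
t=9  I2 RO
t=10  I3 WR R0
t=11  I4→ALU
t=12  I2 EX, I4 RO
t=13  I2 WR R2, I4 EX
t=14  I4 WR R0, I5→FPADD
t=15  I5 RO, I6→FPMUL
t=16  I6 RO
t=18  I5 EX
t=19  I5 WR R1
t=20  I7→FPADD
t=21  I6 EX, I7 RO
t=22  I6 WR R4
t=24  I7 EX
t=25  I7 WR R2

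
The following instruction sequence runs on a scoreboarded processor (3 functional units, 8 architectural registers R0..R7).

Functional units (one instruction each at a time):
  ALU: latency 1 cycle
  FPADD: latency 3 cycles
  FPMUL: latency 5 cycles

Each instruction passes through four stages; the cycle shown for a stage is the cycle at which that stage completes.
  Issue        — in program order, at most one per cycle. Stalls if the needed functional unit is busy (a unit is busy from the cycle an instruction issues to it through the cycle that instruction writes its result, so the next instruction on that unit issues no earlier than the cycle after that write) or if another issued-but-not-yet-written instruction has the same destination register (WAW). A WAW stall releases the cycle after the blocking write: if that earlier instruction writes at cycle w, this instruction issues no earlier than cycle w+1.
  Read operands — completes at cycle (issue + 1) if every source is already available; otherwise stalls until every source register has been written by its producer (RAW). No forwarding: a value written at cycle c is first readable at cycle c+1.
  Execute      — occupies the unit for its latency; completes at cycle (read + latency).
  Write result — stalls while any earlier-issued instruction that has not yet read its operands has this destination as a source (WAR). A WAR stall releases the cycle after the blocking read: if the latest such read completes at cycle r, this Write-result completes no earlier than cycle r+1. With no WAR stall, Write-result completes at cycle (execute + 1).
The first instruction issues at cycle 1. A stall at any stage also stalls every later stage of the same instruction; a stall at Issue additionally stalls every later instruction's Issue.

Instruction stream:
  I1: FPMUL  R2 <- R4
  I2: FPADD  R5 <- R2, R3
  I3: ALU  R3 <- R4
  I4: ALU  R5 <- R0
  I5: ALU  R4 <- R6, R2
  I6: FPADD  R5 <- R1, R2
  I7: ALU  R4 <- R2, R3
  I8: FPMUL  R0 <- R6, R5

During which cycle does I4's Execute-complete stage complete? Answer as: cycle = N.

c1: I1 dispatched to FPMUL
c2: I1 operands ready; I2 dispatched to FPADD
c3: I3 dispatched to ALU
c4: I3 operands ready
c5: I3 complete
c7: I1 complete
c8: R2←I1
c9: I2 operands ready
c10: R3←I3
c12: I2 complete
c13: R5←I2
c14: I4 dispatched to ALU
c15: I4 operands ready
c16: I4 complete
c17: R5←I4
c18: I5 dispatched to ALU
c19: I5 operands ready; I6 dispatched to FPADD
c20: I5 complete; I6 operands ready
c21: R4←I5
c22: I7 dispatched to ALU
c23: I6 complete; I7 operands ready; I8 dispatched to FPMUL
c24: R5←I6; I7 complete
c25: R4←I7; I8 operands ready
c30: I8 complete
c31: R0←I8

cycle = 16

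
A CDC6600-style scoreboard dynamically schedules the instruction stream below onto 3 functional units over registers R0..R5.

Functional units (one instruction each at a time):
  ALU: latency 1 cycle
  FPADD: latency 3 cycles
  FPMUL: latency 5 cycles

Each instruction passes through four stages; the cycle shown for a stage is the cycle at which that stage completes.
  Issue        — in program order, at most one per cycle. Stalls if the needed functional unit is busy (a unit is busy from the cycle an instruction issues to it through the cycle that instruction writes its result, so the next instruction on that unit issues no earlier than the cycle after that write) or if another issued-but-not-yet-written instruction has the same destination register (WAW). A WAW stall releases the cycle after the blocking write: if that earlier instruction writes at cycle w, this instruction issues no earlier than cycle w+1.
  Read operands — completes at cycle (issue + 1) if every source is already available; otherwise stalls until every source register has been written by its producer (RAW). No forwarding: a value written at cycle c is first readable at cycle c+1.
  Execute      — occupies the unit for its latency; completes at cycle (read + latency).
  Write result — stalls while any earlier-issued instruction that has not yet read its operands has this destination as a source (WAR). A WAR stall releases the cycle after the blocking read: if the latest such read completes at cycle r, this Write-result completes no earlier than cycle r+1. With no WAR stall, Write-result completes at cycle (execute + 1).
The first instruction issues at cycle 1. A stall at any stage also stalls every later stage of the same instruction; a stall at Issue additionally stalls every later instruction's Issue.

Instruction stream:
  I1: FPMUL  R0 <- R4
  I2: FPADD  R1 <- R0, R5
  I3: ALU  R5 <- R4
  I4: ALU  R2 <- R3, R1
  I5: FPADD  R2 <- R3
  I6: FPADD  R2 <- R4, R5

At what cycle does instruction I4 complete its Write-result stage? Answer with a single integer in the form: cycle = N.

cycle = 16

[I1] 1/2/7/8
[I2] 2/9/12/13  (RAW R0: wait I1 write@8)
[I3] 3/4/5/10  (WAR R5: wait I2 read@9)
[I4] 11/14/15/16  (struct: ALU busy until I3 writes@10; RAW R1: wait I2 write@13)
[I5] 17/18/21/22  (WAW R2: wait I4 write@16)
[I6] 23/24/27/28  (struct: FPADD busy until I5 writes@22)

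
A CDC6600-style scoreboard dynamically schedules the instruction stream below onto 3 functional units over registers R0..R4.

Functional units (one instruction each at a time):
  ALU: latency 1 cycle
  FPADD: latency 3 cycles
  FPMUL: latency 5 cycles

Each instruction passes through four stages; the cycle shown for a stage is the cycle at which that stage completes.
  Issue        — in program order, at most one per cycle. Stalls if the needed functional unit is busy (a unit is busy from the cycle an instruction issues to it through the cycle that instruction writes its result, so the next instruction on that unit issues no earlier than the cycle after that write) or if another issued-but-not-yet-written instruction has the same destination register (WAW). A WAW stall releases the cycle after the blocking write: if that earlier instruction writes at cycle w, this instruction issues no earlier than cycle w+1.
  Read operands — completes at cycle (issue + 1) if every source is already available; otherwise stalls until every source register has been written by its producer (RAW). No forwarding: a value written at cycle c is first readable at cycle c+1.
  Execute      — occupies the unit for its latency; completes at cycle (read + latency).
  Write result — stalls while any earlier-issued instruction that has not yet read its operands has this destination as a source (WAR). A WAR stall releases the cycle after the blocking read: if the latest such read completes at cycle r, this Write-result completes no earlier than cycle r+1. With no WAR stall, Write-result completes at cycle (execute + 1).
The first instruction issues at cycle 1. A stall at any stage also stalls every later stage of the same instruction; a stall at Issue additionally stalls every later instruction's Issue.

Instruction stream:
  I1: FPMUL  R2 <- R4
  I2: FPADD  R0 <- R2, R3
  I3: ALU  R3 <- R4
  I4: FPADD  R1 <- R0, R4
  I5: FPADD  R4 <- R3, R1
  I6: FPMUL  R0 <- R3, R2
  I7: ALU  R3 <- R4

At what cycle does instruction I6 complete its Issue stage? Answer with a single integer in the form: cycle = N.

cycle = 21

t=1  I1 issues→FPMUL
t=2  I1 reads; I2 issues→FPADD
t=3  I3 issues→ALU
t=4  I3 reads
t=5  I3 exec-done
t=7  I1 exec-done
t=8  I1 writes R2
t=9  I2 reads
t=10  I3 writes R3
t=12  I2 exec-done
t=13  I2 writes R0
t=14  I4 issues→FPADD
t=15  I4 reads
t=18  I4 exec-done
t=19  I4 writes R1
t=20  I5 issues→FPADD
t=21  I5 reads; I6 issues→FPMUL
t=22  I6 reads; I7 issues→ALU
t=24  I5 exec-done
t=25  I5 writes R4
t=26  I7 reads
t=27  I6 exec-done; I7 exec-done
t=28  I6 writes R0; I7 writes R3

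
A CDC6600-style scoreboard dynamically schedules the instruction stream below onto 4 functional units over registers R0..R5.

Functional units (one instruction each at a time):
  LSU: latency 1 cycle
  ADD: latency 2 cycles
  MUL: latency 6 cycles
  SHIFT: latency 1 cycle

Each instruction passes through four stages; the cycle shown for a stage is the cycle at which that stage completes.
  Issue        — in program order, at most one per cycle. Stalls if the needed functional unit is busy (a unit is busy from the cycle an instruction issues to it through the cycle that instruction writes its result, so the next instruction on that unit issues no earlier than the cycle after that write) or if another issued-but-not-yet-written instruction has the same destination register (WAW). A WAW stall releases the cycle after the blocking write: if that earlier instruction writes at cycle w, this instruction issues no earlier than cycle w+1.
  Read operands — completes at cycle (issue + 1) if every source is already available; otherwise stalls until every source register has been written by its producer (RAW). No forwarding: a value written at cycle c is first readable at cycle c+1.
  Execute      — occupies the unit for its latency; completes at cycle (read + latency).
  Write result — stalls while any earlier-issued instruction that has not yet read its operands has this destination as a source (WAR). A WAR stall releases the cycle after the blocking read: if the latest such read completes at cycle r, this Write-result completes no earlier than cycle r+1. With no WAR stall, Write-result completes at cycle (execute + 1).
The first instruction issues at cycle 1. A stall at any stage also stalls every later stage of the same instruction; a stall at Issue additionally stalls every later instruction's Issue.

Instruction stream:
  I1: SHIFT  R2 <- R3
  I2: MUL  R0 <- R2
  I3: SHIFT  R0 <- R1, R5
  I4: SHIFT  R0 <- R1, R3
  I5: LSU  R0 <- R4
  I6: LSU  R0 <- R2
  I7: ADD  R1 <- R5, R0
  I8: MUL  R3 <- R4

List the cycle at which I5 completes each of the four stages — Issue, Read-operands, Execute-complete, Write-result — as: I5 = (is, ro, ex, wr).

t=1  issue I1 (SHIFT)
t=2  I1 read-ops · issue I2 (MUL)
t=3  I1 finished on SHIFT
t=4  I1→R2
t=5  I2 read-ops
t=11  I2 finished on MUL
t=12  I2→R0
t=13  issue I3 (SHIFT)
t=14  I3 read-ops
t=15  I3 finished on SHIFT
t=16  I3→R0
t=17  issue I4 (SHIFT)
t=18  I4 read-ops
t=19  I4 finished on SHIFT
t=20  I4→R0
t=21  issue I5 (LSU)
t=22  I5 read-ops
t=23  I5 finished on LSU
t=24  I5→R0
t=25  issue I6 (LSU)
t=26  I6 read-ops · issue I7 (ADD)
t=27  I6 finished on LSU · issue I8 (MUL)
t=28  I6→R0 · I8 read-ops
t=29  I7 read-ops
t=31  I7 finished on ADD
t=32  I7→R1
t=34  I8 finished on MUL
t=35  I8→R3

I5 = (21, 22, 23, 24)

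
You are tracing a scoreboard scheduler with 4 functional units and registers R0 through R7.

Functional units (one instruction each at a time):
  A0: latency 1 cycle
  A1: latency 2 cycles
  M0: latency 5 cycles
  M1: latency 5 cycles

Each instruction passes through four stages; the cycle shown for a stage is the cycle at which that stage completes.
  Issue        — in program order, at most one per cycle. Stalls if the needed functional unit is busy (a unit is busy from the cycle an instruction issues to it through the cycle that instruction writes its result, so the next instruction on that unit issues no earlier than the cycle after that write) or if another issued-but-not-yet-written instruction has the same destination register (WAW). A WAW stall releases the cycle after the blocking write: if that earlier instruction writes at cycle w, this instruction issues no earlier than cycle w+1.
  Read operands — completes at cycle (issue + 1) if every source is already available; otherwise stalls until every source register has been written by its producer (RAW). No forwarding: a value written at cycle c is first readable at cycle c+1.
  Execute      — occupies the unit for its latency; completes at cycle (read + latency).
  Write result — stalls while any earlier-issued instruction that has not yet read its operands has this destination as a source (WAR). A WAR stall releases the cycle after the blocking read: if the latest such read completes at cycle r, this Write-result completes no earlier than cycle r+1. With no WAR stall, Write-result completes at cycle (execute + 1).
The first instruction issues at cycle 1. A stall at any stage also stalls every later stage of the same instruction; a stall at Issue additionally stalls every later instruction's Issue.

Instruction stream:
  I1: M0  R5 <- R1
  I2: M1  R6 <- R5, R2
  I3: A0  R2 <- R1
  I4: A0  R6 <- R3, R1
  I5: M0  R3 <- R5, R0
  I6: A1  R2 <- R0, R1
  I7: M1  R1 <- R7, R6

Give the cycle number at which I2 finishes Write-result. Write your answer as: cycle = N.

cycle = 15

t=1  I1→M0
t=2  I1 RO · I2→M1
t=3  I3→A0
t=4  I3 RO
t=5  I3 EX
t=7  I1 EX
t=8  I1 WR R5
t=9  I2 RO
t=10  I3 WR R2
t=14  I2 EX
t=15  I2 WR R6
t=16  I4→A0
t=17  I4 RO · I5→M0
t=18  I4 EX · I5 RO · I6→A1
t=19  I4 WR R6 · I6 RO · I7→M1
t=20  I7 RO
t=21  I6 EX
t=22  I6 WR R2
t=23  I5 EX
t=24  I5 WR R3
t=25  I7 EX
t=26  I7 WR R1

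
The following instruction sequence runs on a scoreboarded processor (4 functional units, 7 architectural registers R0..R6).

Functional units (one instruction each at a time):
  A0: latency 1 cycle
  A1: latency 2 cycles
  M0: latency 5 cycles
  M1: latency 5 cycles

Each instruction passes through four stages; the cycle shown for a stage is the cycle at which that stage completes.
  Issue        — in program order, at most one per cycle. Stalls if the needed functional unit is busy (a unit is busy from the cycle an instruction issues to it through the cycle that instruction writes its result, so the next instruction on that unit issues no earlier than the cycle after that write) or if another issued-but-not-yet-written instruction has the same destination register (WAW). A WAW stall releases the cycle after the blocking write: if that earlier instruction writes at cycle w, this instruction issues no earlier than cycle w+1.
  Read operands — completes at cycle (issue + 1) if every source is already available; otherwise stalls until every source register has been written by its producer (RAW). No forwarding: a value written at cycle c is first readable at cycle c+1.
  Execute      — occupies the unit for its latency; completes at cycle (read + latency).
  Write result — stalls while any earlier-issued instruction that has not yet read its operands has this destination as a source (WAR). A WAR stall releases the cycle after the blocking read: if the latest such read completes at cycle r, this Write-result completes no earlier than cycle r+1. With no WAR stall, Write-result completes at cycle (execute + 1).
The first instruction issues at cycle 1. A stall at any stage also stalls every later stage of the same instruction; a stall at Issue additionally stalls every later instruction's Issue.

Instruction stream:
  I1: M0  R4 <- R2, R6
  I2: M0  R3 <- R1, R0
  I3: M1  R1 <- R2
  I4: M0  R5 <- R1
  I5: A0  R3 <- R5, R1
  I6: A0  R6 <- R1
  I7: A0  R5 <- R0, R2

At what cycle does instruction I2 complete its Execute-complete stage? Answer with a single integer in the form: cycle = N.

cycle = 15

cycle 1: I1→M0
cycle 2: I1 RO
cycle 7: I1 EX
cycle 8: I1 WR R4
cycle 9: I2→M0
cycle 10: I2 RO; I3→M1
cycle 11: I3 RO
cycle 15: I2 EX
cycle 16: I2 WR R3; I3 EX
cycle 17: I3 WR R1; I4→M0
cycle 18: I4 RO; I5→A0
cycle 23: I4 EX
cycle 24: I4 WR R5
cycle 25: I5 RO
cycle 26: I5 EX
cycle 27: I5 WR R3
cycle 28: I6→A0
cycle 29: I6 RO
cycle 30: I6 EX
cycle 31: I6 WR R6
cycle 32: I7→A0
cycle 33: I7 RO
cycle 34: I7 EX
cycle 35: I7 WR R5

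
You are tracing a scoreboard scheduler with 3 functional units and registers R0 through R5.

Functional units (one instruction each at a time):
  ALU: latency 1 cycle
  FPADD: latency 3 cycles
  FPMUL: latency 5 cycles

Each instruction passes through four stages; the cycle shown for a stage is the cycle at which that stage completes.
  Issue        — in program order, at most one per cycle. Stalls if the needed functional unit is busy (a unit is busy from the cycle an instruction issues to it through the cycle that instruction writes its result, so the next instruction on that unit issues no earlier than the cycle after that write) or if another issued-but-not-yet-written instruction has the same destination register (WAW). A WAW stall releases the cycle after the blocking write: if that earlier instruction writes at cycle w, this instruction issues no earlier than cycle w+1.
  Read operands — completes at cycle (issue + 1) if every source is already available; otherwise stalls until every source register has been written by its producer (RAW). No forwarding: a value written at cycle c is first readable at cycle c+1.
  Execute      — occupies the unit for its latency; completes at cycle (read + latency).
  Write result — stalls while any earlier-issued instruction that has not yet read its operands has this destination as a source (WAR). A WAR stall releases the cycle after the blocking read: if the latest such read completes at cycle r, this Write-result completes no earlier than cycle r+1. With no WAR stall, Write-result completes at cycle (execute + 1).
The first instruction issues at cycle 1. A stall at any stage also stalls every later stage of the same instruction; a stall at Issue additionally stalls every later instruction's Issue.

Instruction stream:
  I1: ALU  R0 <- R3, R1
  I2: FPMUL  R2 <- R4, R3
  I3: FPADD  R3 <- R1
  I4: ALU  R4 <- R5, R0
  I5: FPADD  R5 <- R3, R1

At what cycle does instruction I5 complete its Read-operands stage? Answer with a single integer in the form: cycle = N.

cycle = 10

I1  is:1  ro:2  ex:3  wr:4
I2  is:2  ro:3  ex:8  wr:9
I3  is:3  ro:4  ex:7  wr:8
I4  is:5  ro:6  ex:7  wr:8  — struct: ALU busy until I1 writes@4
I5  is:9  ro:10  ex:13  wr:14  — struct: FPADD busy until I3 writes@8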